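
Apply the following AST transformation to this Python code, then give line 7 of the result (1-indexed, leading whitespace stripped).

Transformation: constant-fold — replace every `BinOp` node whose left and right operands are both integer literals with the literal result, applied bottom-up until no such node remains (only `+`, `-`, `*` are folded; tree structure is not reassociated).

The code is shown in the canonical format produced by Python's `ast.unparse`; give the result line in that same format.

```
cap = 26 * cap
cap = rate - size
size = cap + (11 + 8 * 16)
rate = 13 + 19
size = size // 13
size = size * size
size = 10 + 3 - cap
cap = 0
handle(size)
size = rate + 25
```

size = 13 - cap

Transformed code:
cap = 26 * cap
cap = rate - size
size = cap + 139
rate = 32
size = size // 13
size = size * size
size = 13 - cap
cap = 0
handle(size)
size = rate + 25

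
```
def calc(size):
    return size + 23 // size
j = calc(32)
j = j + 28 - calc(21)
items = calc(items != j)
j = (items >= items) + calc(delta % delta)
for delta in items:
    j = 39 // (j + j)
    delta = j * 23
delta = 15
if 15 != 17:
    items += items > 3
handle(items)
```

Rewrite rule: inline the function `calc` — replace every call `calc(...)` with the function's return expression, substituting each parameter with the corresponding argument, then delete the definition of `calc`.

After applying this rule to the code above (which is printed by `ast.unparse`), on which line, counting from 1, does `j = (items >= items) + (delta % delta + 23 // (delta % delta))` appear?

4

Transformed code:
j = 32 + 23 // 32
j = j + 28 - (21 + 23 // 21)
items = (items != j) + 23 // (items != j)
j = (items >= items) + (delta % delta + 23 // (delta % delta))
for delta in items:
    j = 39 // (j + j)
    delta = j * 23
delta = 15
if 15 != 17:
    items += items > 3
handle(items)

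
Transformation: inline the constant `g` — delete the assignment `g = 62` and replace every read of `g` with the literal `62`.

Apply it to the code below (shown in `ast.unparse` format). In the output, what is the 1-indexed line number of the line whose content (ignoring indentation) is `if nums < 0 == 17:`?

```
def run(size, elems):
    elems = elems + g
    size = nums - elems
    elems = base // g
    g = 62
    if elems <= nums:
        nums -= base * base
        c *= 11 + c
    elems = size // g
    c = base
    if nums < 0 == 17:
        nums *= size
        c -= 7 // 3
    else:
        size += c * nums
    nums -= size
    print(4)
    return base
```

Transformed code:
def run(size, elems):
    elems = elems + 62
    size = nums - elems
    elems = base // 62
    if elems <= nums:
        nums -= base * base
        c *= 11 + c
    elems = size // 62
    c = base
    if nums < 0 == 17:
        nums *= size
        c -= 7 // 3
    else:
        size += c * nums
    nums -= size
    print(4)
    return base

10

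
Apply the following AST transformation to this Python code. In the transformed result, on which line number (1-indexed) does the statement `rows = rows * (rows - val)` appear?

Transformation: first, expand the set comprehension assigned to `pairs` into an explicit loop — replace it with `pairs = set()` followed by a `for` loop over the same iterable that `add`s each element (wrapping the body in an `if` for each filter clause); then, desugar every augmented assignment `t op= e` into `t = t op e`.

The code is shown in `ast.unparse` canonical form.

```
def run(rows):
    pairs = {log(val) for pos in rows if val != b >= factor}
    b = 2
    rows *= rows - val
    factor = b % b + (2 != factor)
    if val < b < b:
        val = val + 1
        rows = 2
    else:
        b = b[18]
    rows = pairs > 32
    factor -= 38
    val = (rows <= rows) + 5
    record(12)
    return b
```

Transformed code:
def run(rows):
    pairs = set()
    for pos in rows:
        if val != b >= factor:
            pairs.add(log(val))
    b = 2
    rows = rows * (rows - val)
    factor = b % b + (2 != factor)
    if val < b < b:
        val = val + 1
        rows = 2
    else:
        b = b[18]
    rows = pairs > 32
    factor = factor - 38
    val = (rows <= rows) + 5
    record(12)
    return b

7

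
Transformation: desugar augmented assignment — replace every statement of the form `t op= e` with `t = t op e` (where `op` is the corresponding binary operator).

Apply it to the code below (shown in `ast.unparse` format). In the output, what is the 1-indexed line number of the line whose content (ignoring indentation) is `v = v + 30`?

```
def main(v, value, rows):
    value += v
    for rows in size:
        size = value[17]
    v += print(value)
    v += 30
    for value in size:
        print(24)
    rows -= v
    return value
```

Transformed code:
def main(v, value, rows):
    value = value + v
    for rows in size:
        size = value[17]
    v = v + print(value)
    v = v + 30
    for value in size:
        print(24)
    rows = rows - v
    return value

6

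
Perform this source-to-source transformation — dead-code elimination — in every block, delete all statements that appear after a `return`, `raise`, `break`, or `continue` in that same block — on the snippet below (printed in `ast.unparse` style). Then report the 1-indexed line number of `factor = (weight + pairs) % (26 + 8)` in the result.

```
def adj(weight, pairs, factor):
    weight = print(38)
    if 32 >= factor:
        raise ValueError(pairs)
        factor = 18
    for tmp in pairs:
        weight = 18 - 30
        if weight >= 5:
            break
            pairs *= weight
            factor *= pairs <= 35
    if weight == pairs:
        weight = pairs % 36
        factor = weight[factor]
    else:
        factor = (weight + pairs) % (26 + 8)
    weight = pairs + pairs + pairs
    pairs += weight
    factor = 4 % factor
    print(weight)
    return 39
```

Transformed code:
def adj(weight, pairs, factor):
    weight = print(38)
    if 32 >= factor:
        raise ValueError(pairs)
    for tmp in pairs:
        weight = 18 - 30
        if weight >= 5:
            break
    if weight == pairs:
        weight = pairs % 36
        factor = weight[factor]
    else:
        factor = (weight + pairs) % (26 + 8)
    weight = pairs + pairs + pairs
    pairs += weight
    factor = 4 % factor
    print(weight)
    return 39

13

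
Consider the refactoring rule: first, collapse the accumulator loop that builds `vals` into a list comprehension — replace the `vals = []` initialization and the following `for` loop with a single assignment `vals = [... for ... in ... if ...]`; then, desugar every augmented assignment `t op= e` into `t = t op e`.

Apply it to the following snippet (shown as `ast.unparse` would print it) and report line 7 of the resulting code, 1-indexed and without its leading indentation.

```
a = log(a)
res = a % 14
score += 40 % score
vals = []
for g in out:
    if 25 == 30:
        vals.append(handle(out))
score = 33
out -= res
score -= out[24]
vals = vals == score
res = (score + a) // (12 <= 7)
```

Transformed code:
a = log(a)
res = a % 14
score = score + 40 % score
vals = [handle(out) for g in out if 25 == 30]
score = 33
out = out - res
score = score - out[24]
vals = vals == score
res = (score + a) // (12 <= 7)

score = score - out[24]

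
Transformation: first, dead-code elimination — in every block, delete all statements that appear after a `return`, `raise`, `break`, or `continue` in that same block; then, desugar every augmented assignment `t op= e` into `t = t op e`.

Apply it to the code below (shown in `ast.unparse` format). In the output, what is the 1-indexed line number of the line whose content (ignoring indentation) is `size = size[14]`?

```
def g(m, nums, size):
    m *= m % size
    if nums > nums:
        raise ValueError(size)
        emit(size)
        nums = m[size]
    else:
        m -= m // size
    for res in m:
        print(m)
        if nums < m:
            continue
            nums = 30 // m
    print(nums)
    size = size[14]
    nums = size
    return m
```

12

Transformed code:
def g(m, nums, size):
    m = m * (m % size)
    if nums > nums:
        raise ValueError(size)
    else:
        m = m - m // size
    for res in m:
        print(m)
        if nums < m:
            continue
    print(nums)
    size = size[14]
    nums = size
    return m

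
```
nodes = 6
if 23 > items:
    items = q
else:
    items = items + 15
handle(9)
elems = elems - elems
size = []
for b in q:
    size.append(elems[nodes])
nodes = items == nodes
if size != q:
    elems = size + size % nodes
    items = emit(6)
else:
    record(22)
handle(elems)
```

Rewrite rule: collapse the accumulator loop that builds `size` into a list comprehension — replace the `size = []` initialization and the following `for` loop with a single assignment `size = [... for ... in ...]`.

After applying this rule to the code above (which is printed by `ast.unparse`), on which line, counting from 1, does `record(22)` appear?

14

Transformed code:
nodes = 6
if 23 > items:
    items = q
else:
    items = items + 15
handle(9)
elems = elems - elems
size = [elems[nodes] for b in q]
nodes = items == nodes
if size != q:
    elems = size + size % nodes
    items = emit(6)
else:
    record(22)
handle(elems)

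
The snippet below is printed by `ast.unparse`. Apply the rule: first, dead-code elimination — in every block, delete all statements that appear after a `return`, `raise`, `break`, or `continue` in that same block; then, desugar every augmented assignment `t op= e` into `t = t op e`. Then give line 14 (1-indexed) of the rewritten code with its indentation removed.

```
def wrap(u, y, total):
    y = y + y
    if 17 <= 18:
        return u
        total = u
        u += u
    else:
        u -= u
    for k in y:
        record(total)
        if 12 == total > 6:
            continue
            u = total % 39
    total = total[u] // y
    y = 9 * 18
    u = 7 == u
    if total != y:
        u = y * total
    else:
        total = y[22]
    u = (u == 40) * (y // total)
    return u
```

Transformed code:
def wrap(u, y, total):
    y = y + y
    if 17 <= 18:
        return u
    else:
        u = u - u
    for k in y:
        record(total)
        if 12 == total > 6:
            continue
    total = total[u] // y
    y = 9 * 18
    u = 7 == u
    if total != y:
        u = y * total
    else:
        total = y[22]
    u = (u == 40) * (y // total)
    return u

if total != y:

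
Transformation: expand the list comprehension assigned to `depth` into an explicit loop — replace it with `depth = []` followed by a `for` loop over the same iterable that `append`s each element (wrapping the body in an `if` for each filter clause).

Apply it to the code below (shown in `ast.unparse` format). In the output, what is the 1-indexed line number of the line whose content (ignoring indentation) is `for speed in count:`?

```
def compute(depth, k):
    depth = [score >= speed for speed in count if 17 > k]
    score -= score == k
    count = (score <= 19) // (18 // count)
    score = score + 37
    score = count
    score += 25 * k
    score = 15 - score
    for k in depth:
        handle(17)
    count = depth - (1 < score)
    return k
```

Transformed code:
def compute(depth, k):
    depth = []
    for speed in count:
        if 17 > k:
            depth.append(score >= speed)
    score -= score == k
    count = (score <= 19) // (18 // count)
    score = score + 37
    score = count
    score += 25 * k
    score = 15 - score
    for k in depth:
        handle(17)
    count = depth - (1 < score)
    return k

3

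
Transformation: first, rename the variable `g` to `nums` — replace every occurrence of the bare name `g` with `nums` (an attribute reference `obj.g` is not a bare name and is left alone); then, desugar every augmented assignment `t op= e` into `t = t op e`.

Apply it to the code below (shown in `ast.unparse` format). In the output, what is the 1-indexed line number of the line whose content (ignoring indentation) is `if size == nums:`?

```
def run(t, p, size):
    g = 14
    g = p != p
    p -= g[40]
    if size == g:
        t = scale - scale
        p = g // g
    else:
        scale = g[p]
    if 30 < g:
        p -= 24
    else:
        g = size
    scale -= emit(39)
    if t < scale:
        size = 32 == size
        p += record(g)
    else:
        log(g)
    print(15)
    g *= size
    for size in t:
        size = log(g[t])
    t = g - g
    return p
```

5

Transformed code:
def run(t, p, size):
    nums = 14
    nums = p != p
    p = p - nums[40]
    if size == nums:
        t = scale - scale
        p = nums // nums
    else:
        scale = nums[p]
    if 30 < nums:
        p = p - 24
    else:
        nums = size
    scale = scale - emit(39)
    if t < scale:
        size = 32 == size
        p = p + record(nums)
    else:
        log(nums)
    print(15)
    nums = nums * size
    for size in t:
        size = log(nums[t])
    t = nums - nums
    return p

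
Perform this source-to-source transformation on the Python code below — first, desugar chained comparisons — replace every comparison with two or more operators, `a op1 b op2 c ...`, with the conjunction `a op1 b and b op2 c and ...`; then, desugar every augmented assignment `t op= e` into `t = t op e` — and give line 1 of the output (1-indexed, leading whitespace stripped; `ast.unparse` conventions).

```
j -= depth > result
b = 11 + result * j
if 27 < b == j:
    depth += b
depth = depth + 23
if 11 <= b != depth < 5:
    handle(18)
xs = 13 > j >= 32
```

j = j - (depth > result)

Transformed code:
j = j - (depth > result)
b = 11 + result * j
if 27 < b and b == j:
    depth = depth + b
depth = depth + 23
if 11 <= b and b != depth and (depth < 5):
    handle(18)
xs = 13 > j and j >= 32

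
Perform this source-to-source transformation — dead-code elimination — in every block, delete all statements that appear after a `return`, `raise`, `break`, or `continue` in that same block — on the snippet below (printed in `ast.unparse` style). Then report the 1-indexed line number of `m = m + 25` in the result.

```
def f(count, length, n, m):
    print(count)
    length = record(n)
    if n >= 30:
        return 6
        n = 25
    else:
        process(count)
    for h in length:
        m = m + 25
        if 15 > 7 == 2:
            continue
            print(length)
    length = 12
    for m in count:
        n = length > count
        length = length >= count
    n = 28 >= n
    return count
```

9

Transformed code:
def f(count, length, n, m):
    print(count)
    length = record(n)
    if n >= 30:
        return 6
    else:
        process(count)
    for h in length:
        m = m + 25
        if 15 > 7 == 2:
            continue
    length = 12
    for m in count:
        n = length > count
        length = length >= count
    n = 28 >= n
    return count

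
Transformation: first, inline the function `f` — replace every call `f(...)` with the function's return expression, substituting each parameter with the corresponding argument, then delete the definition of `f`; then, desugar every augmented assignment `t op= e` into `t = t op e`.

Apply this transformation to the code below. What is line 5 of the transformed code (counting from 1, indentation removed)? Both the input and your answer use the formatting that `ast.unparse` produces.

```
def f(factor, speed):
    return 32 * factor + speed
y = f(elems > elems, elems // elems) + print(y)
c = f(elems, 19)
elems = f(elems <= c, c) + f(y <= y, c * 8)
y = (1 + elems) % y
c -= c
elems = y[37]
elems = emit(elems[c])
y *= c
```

Transformed code:
y = 32 * (elems > elems) + elems // elems + print(y)
c = 32 * elems + 19
elems = 32 * (elems <= c) + c + (32 * (y <= y) + c * 8)
y = (1 + elems) % y
c = c - c
elems = y[37]
elems = emit(elems[c])
y = y * c

c = c - c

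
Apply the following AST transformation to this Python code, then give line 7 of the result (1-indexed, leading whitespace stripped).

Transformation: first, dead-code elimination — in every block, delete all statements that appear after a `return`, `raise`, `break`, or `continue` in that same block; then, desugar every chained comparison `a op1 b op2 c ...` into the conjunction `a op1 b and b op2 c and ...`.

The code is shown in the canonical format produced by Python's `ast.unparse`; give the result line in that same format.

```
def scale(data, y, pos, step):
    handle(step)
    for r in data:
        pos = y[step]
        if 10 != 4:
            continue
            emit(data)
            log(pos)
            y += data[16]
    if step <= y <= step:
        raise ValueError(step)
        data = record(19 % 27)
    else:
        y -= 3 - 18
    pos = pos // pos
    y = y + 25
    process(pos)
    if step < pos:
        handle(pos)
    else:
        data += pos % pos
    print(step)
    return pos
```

Transformed code:
def scale(data, y, pos, step):
    handle(step)
    for r in data:
        pos = y[step]
        if 10 != 4:
            continue
    if step <= y and y <= step:
        raise ValueError(step)
    else:
        y -= 3 - 18
    pos = pos // pos
    y = y + 25
    process(pos)
    if step < pos:
        handle(pos)
    else:
        data += pos % pos
    print(step)
    return pos

if step <= y and y <= step:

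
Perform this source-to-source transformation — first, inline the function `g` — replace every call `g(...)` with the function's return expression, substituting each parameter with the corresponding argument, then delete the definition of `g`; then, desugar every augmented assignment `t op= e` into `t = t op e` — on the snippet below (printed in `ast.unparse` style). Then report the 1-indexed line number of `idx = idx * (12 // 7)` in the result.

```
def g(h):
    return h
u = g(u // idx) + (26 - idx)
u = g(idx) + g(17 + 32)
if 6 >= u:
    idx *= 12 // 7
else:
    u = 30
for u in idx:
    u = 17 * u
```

4

Transformed code:
u = u // idx + (26 - idx)
u = idx + (17 + 32)
if 6 >= u:
    idx = idx * (12 // 7)
else:
    u = 30
for u in idx:
    u = 17 * u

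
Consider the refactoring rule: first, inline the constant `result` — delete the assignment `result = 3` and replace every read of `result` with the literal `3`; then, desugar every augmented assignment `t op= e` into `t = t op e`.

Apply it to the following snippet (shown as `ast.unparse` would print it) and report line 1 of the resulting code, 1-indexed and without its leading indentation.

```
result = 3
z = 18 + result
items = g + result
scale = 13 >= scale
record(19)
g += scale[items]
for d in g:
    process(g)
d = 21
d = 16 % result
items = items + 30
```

Transformed code:
z = 18 + 3
items = g + 3
scale = 13 >= scale
record(19)
g = g + scale[items]
for d in g:
    process(g)
d = 21
d = 16 % 3
items = items + 30

z = 18 + 3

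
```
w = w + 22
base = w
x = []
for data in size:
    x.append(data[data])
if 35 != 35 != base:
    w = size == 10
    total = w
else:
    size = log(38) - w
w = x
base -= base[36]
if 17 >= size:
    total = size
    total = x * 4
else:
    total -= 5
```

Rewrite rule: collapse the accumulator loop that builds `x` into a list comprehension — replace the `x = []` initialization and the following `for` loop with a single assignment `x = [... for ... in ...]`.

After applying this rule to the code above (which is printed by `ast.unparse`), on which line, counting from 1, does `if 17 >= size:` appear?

11

Transformed code:
w = w + 22
base = w
x = [data[data] for data in size]
if 35 != 35 != base:
    w = size == 10
    total = w
else:
    size = log(38) - w
w = x
base -= base[36]
if 17 >= size:
    total = size
    total = x * 4
else:
    total -= 5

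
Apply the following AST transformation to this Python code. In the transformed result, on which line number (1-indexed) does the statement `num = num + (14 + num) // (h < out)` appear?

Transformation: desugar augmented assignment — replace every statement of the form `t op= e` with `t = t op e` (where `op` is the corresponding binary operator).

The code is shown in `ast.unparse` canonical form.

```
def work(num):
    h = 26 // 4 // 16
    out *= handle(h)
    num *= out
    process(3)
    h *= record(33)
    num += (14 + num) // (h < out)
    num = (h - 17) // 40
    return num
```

7

Transformed code:
def work(num):
    h = 26 // 4 // 16
    out = out * handle(h)
    num = num * out
    process(3)
    h = h * record(33)
    num = num + (14 + num) // (h < out)
    num = (h - 17) // 40
    return num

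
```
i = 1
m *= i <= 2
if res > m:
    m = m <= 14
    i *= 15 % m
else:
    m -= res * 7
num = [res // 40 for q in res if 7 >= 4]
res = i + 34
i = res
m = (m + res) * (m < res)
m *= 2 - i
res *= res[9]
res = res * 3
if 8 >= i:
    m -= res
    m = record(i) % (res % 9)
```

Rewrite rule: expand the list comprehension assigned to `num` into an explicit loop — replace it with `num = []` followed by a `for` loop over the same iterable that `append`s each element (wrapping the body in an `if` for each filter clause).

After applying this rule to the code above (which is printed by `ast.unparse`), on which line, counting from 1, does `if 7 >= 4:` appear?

10

Transformed code:
i = 1
m *= i <= 2
if res > m:
    m = m <= 14
    i *= 15 % m
else:
    m -= res * 7
num = []
for q in res:
    if 7 >= 4:
        num.append(res // 40)
res = i + 34
i = res
m = (m + res) * (m < res)
m *= 2 - i
res *= res[9]
res = res * 3
if 8 >= i:
    m -= res
    m = record(i) % (res % 9)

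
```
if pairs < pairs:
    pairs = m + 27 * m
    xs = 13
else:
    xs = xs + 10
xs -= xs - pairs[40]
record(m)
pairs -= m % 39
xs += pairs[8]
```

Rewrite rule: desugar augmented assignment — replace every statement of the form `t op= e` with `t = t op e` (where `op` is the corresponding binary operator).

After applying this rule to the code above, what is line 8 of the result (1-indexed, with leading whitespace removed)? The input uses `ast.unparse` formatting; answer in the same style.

Transformed code:
if pairs < pairs:
    pairs = m + 27 * m
    xs = 13
else:
    xs = xs + 10
xs = xs - (xs - pairs[40])
record(m)
pairs = pairs - m % 39
xs = xs + pairs[8]

pairs = pairs - m % 39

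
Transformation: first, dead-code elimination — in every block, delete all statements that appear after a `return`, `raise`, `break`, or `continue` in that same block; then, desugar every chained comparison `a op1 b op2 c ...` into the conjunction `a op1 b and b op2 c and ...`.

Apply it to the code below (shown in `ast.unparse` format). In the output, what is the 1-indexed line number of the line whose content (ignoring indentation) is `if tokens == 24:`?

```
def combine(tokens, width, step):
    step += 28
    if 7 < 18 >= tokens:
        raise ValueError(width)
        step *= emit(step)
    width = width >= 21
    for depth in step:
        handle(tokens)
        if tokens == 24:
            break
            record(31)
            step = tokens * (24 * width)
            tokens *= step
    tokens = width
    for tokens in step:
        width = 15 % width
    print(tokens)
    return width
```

Transformed code:
def combine(tokens, width, step):
    step += 28
    if 7 < 18 and 18 >= tokens:
        raise ValueError(width)
    width = width >= 21
    for depth in step:
        handle(tokens)
        if tokens == 24:
            break
    tokens = width
    for tokens in step:
        width = 15 % width
    print(tokens)
    return width

8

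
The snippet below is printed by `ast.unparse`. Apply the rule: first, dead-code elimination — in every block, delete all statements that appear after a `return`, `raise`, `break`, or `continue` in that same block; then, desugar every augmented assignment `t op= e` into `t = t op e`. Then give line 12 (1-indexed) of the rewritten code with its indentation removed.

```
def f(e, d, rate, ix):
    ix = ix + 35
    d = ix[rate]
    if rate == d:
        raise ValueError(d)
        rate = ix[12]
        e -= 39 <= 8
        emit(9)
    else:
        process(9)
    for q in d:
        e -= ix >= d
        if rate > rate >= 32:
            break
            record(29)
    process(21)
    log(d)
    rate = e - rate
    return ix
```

process(21)

Transformed code:
def f(e, d, rate, ix):
    ix = ix + 35
    d = ix[rate]
    if rate == d:
        raise ValueError(d)
    else:
        process(9)
    for q in d:
        e = e - (ix >= d)
        if rate > rate >= 32:
            break
    process(21)
    log(d)
    rate = e - rate
    return ix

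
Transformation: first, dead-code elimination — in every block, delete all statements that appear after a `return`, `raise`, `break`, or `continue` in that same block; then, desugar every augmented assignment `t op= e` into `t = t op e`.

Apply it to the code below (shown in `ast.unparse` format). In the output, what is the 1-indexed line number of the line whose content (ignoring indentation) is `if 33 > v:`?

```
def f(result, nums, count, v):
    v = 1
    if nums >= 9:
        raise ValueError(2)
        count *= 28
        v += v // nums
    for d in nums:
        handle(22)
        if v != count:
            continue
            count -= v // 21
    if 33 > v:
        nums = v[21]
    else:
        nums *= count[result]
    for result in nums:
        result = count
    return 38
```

Transformed code:
def f(result, nums, count, v):
    v = 1
    if nums >= 9:
        raise ValueError(2)
    for d in nums:
        handle(22)
        if v != count:
            continue
    if 33 > v:
        nums = v[21]
    else:
        nums = nums * count[result]
    for result in nums:
        result = count
    return 38

9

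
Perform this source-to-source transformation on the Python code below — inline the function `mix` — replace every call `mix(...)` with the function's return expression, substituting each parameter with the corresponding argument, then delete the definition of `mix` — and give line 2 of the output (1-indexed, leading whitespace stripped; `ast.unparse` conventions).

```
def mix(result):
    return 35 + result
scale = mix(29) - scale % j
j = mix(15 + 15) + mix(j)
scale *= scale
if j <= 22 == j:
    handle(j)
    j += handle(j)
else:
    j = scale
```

Transformed code:
scale = 35 + 29 - scale % j
j = 35 + (15 + 15) + (35 + j)
scale *= scale
if j <= 22 == j:
    handle(j)
    j += handle(j)
else:
    j = scale

j = 35 + (15 + 15) + (35 + j)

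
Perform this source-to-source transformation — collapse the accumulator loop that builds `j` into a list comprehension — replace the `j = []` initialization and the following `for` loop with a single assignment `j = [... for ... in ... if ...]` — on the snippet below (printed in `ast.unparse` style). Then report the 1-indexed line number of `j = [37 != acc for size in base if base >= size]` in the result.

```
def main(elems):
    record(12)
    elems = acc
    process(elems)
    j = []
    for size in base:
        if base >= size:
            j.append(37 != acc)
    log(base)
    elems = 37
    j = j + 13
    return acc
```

5

Transformed code:
def main(elems):
    record(12)
    elems = acc
    process(elems)
    j = [37 != acc for size in base if base >= size]
    log(base)
    elems = 37
    j = j + 13
    return acc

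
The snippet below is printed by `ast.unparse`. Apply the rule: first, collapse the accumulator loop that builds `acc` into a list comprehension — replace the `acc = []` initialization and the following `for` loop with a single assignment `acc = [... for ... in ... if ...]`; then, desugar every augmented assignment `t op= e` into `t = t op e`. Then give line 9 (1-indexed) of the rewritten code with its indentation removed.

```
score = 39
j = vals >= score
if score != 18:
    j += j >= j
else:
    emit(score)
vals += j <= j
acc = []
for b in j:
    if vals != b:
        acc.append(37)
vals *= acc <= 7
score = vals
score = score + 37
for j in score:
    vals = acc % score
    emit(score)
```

vals = vals * (acc <= 7)

Transformed code:
score = 39
j = vals >= score
if score != 18:
    j = j + (j >= j)
else:
    emit(score)
vals = vals + (j <= j)
acc = [37 for b in j if vals != b]
vals = vals * (acc <= 7)
score = vals
score = score + 37
for j in score:
    vals = acc % score
    emit(score)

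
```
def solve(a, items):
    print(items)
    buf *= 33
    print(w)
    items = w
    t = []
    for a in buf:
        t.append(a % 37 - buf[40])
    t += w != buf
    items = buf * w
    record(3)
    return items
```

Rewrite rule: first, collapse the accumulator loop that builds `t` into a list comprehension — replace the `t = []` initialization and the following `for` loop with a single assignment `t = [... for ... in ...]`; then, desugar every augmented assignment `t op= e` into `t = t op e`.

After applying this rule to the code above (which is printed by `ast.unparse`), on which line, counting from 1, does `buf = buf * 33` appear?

Transformed code:
def solve(a, items):
    print(items)
    buf = buf * 33
    print(w)
    items = w
    t = [a % 37 - buf[40] for a in buf]
    t = t + (w != buf)
    items = buf * w
    record(3)
    return items

3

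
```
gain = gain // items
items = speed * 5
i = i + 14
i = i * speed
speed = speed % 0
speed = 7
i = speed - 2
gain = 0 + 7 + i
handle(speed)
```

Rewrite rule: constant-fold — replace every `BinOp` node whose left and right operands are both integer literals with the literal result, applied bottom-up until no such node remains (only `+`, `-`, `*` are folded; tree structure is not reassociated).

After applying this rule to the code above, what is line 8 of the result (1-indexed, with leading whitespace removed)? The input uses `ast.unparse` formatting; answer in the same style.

gain = 7 + i

Transformed code:
gain = gain // items
items = speed * 5
i = i + 14
i = i * speed
speed = speed % 0
speed = 7
i = speed - 2
gain = 7 + i
handle(speed)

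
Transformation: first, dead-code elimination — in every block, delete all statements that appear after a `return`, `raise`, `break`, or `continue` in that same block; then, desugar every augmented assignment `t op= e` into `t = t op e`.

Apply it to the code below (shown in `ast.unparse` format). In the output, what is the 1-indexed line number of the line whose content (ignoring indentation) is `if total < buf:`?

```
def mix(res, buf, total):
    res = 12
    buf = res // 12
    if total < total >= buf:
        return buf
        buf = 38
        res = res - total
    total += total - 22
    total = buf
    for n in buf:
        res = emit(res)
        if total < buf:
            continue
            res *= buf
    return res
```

Transformed code:
def mix(res, buf, total):
    res = 12
    buf = res // 12
    if total < total >= buf:
        return buf
    total = total + (total - 22)
    total = buf
    for n in buf:
        res = emit(res)
        if total < buf:
            continue
    return res

10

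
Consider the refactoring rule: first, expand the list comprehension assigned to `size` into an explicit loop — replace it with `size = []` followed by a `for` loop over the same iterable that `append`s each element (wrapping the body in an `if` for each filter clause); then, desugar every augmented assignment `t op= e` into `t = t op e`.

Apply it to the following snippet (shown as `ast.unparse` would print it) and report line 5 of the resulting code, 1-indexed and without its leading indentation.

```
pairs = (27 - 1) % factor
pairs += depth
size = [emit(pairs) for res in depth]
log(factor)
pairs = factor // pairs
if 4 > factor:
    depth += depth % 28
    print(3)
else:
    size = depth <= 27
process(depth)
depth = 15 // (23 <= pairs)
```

size.append(emit(pairs))

Transformed code:
pairs = (27 - 1) % factor
pairs = pairs + depth
size = []
for res in depth:
    size.append(emit(pairs))
log(factor)
pairs = factor // pairs
if 4 > factor:
    depth = depth + depth % 28
    print(3)
else:
    size = depth <= 27
process(depth)
depth = 15 // (23 <= pairs)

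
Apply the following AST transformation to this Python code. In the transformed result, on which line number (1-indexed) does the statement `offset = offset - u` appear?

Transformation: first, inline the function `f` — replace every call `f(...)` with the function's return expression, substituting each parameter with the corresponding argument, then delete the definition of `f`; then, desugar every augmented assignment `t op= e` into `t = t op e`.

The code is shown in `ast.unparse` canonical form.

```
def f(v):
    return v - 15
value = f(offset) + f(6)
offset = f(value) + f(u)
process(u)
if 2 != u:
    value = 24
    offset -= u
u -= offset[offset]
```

Transformed code:
value = offset - 15 + (6 - 15)
offset = value - 15 + (u - 15)
process(u)
if 2 != u:
    value = 24
    offset = offset - u
u = u - offset[offset]

6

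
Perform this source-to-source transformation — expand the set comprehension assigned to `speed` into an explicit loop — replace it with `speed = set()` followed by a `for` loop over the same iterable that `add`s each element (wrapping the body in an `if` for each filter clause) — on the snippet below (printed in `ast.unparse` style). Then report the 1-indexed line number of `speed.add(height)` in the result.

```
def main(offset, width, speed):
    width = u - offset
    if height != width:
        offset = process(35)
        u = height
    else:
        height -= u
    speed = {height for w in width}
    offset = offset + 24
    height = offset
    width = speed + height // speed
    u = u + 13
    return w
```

Transformed code:
def main(offset, width, speed):
    width = u - offset
    if height != width:
        offset = process(35)
        u = height
    else:
        height -= u
    speed = set()
    for w in width:
        speed.add(height)
    offset = offset + 24
    height = offset
    width = speed + height // speed
    u = u + 13
    return w

10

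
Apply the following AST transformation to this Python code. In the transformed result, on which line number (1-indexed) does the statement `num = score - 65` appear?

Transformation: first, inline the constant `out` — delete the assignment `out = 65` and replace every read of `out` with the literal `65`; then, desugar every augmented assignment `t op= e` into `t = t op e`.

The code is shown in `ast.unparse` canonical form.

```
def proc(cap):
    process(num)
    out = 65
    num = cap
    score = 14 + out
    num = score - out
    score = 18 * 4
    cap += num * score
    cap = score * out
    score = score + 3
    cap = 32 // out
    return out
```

Transformed code:
def proc(cap):
    process(num)
    num = cap
    score = 14 + 65
    num = score - 65
    score = 18 * 4
    cap = cap + num * score
    cap = score * 65
    score = score + 3
    cap = 32 // 65
    return 65

5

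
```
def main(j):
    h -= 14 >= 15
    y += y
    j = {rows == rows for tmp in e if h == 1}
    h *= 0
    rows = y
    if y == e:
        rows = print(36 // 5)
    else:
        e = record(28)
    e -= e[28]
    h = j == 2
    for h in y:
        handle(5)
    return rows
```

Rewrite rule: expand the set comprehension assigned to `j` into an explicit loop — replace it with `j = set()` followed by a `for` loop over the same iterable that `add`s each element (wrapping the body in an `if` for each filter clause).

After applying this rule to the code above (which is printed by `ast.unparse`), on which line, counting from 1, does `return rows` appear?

Transformed code:
def main(j):
    h -= 14 >= 15
    y += y
    j = set()
    for tmp in e:
        if h == 1:
            j.add(rows == rows)
    h *= 0
    rows = y
    if y == e:
        rows = print(36 // 5)
    else:
        e = record(28)
    e -= e[28]
    h = j == 2
    for h in y:
        handle(5)
    return rows

18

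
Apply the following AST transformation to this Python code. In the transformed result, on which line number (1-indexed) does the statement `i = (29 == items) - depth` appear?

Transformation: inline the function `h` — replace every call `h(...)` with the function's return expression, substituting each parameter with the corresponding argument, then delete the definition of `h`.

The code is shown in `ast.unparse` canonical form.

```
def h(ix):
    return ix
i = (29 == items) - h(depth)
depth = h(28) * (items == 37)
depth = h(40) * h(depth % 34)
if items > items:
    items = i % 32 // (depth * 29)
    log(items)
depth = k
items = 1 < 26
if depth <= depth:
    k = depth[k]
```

1

Transformed code:
i = (29 == items) - depth
depth = 28 * (items == 37)
depth = 40 * (depth % 34)
if items > items:
    items = i % 32 // (depth * 29)
    log(items)
depth = k
items = 1 < 26
if depth <= depth:
    k = depth[k]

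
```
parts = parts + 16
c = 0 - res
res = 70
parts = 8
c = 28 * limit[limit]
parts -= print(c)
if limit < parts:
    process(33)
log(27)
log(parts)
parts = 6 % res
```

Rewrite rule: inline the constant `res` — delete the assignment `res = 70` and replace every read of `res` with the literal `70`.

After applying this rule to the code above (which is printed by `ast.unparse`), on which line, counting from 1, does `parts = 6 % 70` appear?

10

Transformed code:
parts = parts + 16
c = 0 - 70
parts = 8
c = 28 * limit[limit]
parts -= print(c)
if limit < parts:
    process(33)
log(27)
log(parts)
parts = 6 % 70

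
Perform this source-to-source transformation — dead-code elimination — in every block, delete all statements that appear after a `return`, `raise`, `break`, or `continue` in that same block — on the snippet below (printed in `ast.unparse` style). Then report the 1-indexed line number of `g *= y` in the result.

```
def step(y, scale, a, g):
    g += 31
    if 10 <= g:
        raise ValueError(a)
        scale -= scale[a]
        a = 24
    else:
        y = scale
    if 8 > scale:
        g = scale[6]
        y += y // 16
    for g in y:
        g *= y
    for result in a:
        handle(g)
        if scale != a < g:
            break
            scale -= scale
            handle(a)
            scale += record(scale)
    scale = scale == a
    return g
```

Transformed code:
def step(y, scale, a, g):
    g += 31
    if 10 <= g:
        raise ValueError(a)
    else:
        y = scale
    if 8 > scale:
        g = scale[6]
        y += y // 16
    for g in y:
        g *= y
    for result in a:
        handle(g)
        if scale != a < g:
            break
    scale = scale == a
    return g

11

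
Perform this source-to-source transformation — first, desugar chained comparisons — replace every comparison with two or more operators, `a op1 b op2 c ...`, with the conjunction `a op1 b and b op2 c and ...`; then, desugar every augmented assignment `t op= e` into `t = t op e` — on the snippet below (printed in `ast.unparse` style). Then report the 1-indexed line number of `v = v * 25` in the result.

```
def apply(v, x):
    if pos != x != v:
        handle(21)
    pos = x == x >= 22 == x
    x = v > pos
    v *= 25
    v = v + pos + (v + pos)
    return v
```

6

Transformed code:
def apply(v, x):
    if pos != x and x != v:
        handle(21)
    pos = x == x and x >= 22 and (22 == x)
    x = v > pos
    v = v * 25
    v = v + pos + (v + pos)
    return v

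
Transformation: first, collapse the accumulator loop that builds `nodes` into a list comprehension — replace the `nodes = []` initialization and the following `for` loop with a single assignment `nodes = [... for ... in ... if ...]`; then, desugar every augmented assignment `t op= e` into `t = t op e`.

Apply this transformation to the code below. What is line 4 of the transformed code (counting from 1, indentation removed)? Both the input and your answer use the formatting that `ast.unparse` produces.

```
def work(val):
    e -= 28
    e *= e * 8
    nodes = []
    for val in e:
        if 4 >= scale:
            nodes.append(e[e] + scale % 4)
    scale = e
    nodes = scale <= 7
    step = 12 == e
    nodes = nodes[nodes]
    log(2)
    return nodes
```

nodes = [e[e] + scale % 4 for val in e if 4 >= scale]

Transformed code:
def work(val):
    e = e - 28
    e = e * (e * 8)
    nodes = [e[e] + scale % 4 for val in e if 4 >= scale]
    scale = e
    nodes = scale <= 7
    step = 12 == e
    nodes = nodes[nodes]
    log(2)
    return nodes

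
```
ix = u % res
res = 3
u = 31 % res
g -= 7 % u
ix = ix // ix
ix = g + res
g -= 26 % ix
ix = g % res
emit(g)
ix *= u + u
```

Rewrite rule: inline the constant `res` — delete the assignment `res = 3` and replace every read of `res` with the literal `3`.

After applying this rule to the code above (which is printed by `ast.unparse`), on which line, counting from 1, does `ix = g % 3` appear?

Transformed code:
ix = u % 3
u = 31 % 3
g -= 7 % u
ix = ix // ix
ix = g + 3
g -= 26 % ix
ix = g % 3
emit(g)
ix *= u + u

7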